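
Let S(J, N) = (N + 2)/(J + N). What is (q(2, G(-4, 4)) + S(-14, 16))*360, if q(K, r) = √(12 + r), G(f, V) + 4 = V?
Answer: 3240 + 720*√3 ≈ 4487.1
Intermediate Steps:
S(J, N) = (2 + N)/(J + N)
G(f, V) = -4 + V
(q(2, G(-4, 4)) + S(-14, 16))*360 = (√(12 + (-4 + 4)) + (2 + 16)/(-14 + 16))*360 = (√(12 + 0) + 18/2)*360 = (√12 + (½)*18)*360 = (2*√3 + 9)*360 = (9 + 2*√3)*360 = 3240 + 720*√3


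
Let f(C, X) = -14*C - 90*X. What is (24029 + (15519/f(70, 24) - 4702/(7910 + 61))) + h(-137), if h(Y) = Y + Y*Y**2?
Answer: -63760386987569/25028940 ≈ -2.5475e+6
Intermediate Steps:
f(C, X) = -90*X - 14*C
h(Y) = Y + Y**3
(24029 + (15519/f(70, 24) - 4702/(7910 + 61))) + h(-137) = (24029 + (15519/(-90*24 - 14*70) - 4702/(7910 + 61))) + (-137 + (-137)**3) = (24029 + (15519/(-2160 - 980) - 4702/7971)) + (-137 - 2571353) = (24029 + (15519/(-3140) - 4702*1/7971)) - 2571490 = (24029 + (15519*(-1/3140) - 4702/7971)) - 2571490 = (24029 + (-15519/3140 - 4702/7971)) - 2571490 = (24029 - 138466229/25028940) - 2571490 = 601281933031/25028940 - 2571490 = -63760386987569/25028940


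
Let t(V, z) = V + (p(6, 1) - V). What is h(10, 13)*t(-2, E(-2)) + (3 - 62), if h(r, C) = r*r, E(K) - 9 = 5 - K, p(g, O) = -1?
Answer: -159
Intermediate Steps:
E(K) = 14 - K (E(K) = 9 + (5 - K) = 14 - K)
t(V, z) = -1 (t(V, z) = V + (-1 - V) = -1)
h(r, C) = r**2
h(10, 13)*t(-2, E(-2)) + (3 - 62) = 10**2*(-1) + (3 - 62) = 100*(-1) - 59 = -100 - 59 = -159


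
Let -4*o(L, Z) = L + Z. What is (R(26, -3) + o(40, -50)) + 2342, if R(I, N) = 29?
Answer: 4747/2 ≈ 2373.5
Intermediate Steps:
o(L, Z) = -L/4 - Z/4 (o(L, Z) = -(L + Z)/4 = -L/4 - Z/4)
(R(26, -3) + o(40, -50)) + 2342 = (29 + (-¼*40 - ¼*(-50))) + 2342 = (29 + (-10 + 25/2)) + 2342 = (29 + 5/2) + 2342 = 63/2 + 2342 = 4747/2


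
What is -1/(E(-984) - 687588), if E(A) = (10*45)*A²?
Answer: -1/435027612 ≈ -2.2987e-9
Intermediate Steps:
E(A) = 450*A²
-1/(E(-984) - 687588) = -1/(450*(-984)² - 687588) = -1/(450*968256 - 687588) = -1/(435715200 - 687588) = -1/435027612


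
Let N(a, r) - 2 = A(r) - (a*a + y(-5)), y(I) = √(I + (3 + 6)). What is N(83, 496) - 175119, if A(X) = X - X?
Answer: -182008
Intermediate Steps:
y(I) = √(9 + I) (y(I) = √(I + 9) = √(9 + I))
A(X) = 0
N(a, r) = -a² (N(a, r) = 2 + (0 - (a*a + √(9 - 5))) = 2 + (0 - (a² + √4)) = 2 + (0 - (a² + 2)) = 2 + (0 - (2 + a²)) = 2 + (0 + (-2 - a²)) = 2 + (-2 - a²) = -a²)
N(83, 496) - 175119 = -1*83² - 175119 = -1*6889 - 175119 = -6889 - 175119 = -182008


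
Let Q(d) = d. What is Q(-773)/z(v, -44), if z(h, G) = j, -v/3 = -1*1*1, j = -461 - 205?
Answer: 773/666 ≈ 1.1607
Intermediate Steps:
j = -666
v = 3 (v = -3*(-1*1) = -(-3) = -3*(-1) = 3)
z(h, G) = -666
Q(-773)/z(v, -44) = -773/(-666) = -773*(-1/666) = 773/666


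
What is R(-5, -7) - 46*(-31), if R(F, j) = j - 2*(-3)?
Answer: 1425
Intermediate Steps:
R(F, j) = 6 + j (R(F, j) = j + 6 = 6 + j)
R(-5, -7) - 46*(-31) = (6 - 7) - 46*(-31) = -1 + 1426 = 1425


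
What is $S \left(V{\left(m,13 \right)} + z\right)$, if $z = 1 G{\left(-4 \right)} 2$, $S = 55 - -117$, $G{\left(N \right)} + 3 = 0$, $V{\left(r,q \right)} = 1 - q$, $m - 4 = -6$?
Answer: $-3096$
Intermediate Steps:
$m = -2$ ($m = 4 - 6 = -2$)
$G{\left(N \right)} = -3$ ($G{\left(N \right)} = -3 + 0 = -3$)
$S = 172$ ($S = 55 + 117 = 172$)
$z = -6$ ($z = 1 \left(-3\right) 2 = \left(-3\right) 2 = -6$)
$S \left(V{\left(m,13 \right)} + z\right) = 172 \left(\left(1 - 13\right) - 6\right) = 172 \left(-12 - 6\right) = 172 \left(-18\right) = -3096$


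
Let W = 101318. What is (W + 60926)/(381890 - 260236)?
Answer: 81122/60827 ≈ 1.3337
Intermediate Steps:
(W + 60926)/(381890 - 260236) = (101318 + 60926)/(381890 - 260236) = 162244/121654 = 162244*(1/121654) = 81122/60827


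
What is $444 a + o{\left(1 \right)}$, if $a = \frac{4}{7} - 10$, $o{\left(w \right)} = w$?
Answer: $- \frac{29297}{7} \approx -4185.3$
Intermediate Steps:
$a = - \frac{66}{7}$ ($a = 4 \cdot \frac{1}{7} - 10 = \frac{4}{7} - 10 = - \frac{66}{7} \approx -9.4286$)
$444 a + o{\left(1 \right)} = 444 \left(- \frac{66}{7}\right) + 1 = - \frac{29304}{7} + 1 = - \frac{29297}{7}$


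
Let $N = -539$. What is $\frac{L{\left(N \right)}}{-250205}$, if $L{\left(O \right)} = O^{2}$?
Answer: $- \frac{290521}{250205} \approx -1.1611$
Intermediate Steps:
$\frac{L{\left(N \right)}}{-250205} = \frac{\left(-539\right)^{2}}{-250205} = 290521 \left(- \frac{1}{250205}\right) = - \frac{290521}{250205}$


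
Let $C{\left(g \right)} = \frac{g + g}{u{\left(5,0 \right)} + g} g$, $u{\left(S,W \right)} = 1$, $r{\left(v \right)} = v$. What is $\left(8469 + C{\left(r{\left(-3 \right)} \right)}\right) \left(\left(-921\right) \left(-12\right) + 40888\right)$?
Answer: $439412400$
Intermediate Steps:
$C{\left(g \right)} = \frac{2 g^{2}}{1 + g}$ ($C{\left(g \right)} = \frac{g + g}{1 + g} g = \frac{2 g}{1 + g} g = \frac{2 g^{2}}{1 + g}$)
$\left(8469 + C{\left(r{\left(-3 \right)} \right)}\right) \left(\left(-921\right) \left(-12\right) + 40888\right) = \left(8469 + \frac{2 \left(-3\right)^{2}}{1 - 3}\right) \left(\left(-921\right) \left(-12\right) + 40888\right) = \left(8469 + 2 \cdot 9 \frac{1}{-2}\right) \left(11052 + 40888\right) = \left(8469 + 2 \cdot 9 \left(- \frac{1}{2}\right)\right) 51940 = \left(8469 - 9\right) 51940 = 8460 \cdot 51940 = 439412400$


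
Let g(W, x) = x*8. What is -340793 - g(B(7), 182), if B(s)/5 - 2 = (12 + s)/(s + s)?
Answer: -342249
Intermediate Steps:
B(s) = 10 + 5*(12 + s)/(2*s) (B(s) = 10 + 5*((12 + s)/(s + s)) = 10 + 5*((12 + s)/((2*s))) = 10 + 5*((12 + s)*(1/(2*s))) = 10 + 5*((12 + s)/(2*s)) = 10 + 5*(12 + s)/(2*s))
g(W, x) = 8*x
-340793 - g(B(7), 182) = -340793 - 8*182 = -340793 - 1*1456 = -340793 - 1456 = -342249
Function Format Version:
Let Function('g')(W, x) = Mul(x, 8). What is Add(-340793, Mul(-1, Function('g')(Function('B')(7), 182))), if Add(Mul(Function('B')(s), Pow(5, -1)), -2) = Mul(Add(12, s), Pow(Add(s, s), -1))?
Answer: -342249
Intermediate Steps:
Function('B')(s) = Add(10, Mul(Rational(5, 2), Pow(s, -1), Add(12, s))) (Function('B')(s) = Add(10, Mul(5, Mul(Add(12, s), Pow(Add(s, s), -1)))) = Add(10, Mul(5, Mul(Add(12, s), Pow(Mul(2, s), -1)))) = Add(10, Mul(5, Mul(Add(12, s), Mul(Rational(1, 2), Pow(s, -1))))) = Add(10, Mul(5, Mul(Rational(1, 2), Pow(s, -1), Add(12, s)))) = Add(10, Mul(Rational(5, 2), Pow(s, -1), Add(12, s))))
Function('g')(W, x) = Mul(8, x)
Add(-340793, Mul(-1, Function('g')(Function('B')(7), 182))) = Add(-340793, Mul(-1, Mul(8, 182))) = Add(-340793, Mul(-1, 1456)) = Add(-340793, -1456) = -342249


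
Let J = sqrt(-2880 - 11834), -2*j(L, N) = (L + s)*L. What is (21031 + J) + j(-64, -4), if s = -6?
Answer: 18791 + I*sqrt(14714) ≈ 18791.0 + 121.3*I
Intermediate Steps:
j(L, N) = -L*(-6 + L)/2 (j(L, N) = -(L - 6)*L/2 = -(-6 + L)*L/2 = -L*(-6 + L)/2)
J = I*sqrt(14714) (J = sqrt(-14714) = I*sqrt(14714) ≈ 121.3*I)
(21031 + J) + j(-64, -4) = (21031 + I*sqrt(14714)) + (1/2)*(-64)*(6 - 1*(-64)) = (21031 + I*sqrt(14714)) + (1/2)*(-64)*(6 + 64) = (21031 + I*sqrt(14714)) + (1/2)*(-64)*70 = (21031 + I*sqrt(14714)) - 2240 = 18791 + I*sqrt(14714)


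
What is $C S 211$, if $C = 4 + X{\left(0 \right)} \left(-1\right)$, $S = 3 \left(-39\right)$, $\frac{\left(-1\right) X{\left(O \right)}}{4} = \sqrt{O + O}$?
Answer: $-98748$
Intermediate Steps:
$X{\left(O \right)} = - 4 \sqrt{2} \sqrt{O}$ ($X{\left(O \right)} = - 4 \sqrt{O + O} = - 4 \sqrt{2 O} = - 4 \sqrt{2} \sqrt{O}$)
$S = -117$
$C = 4$ ($C = 4 + - 4 \sqrt{2} \sqrt{0} \left(-1\right) = 4 + \left(-4\right) \sqrt{2} \cdot 0 \left(-1\right) = 4 + 0 \left(-1\right) = 4 + 0 = 4$)
$C S 211 = 4 \left(-117\right) 211 = \left(-468\right) 211 = -98748$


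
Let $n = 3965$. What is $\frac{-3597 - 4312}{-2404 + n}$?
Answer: $- \frac{7909}{1561} \approx -5.0666$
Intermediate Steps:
$\frac{-3597 - 4312}{-2404 + n} = \frac{-3597 - 4312}{-2404 + 3965} = - \frac{7909}{1561}$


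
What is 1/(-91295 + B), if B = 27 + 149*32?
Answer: -1/86500 ≈ -1.1561e-5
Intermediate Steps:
B = 4795 (B = 27 + 4768 = 4795)
1/(-91295 + B) = 1/(-91295 + 4795) = 1/(-86500) = -1/86500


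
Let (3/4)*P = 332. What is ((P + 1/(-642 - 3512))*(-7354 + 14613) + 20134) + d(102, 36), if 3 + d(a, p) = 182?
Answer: 40297479437/12462 ≈ 3.2336e+6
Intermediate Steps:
P = 1328/3 (P = (4/3)*332 = 1328/3 ≈ 442.67)
d(a, p) = 179 (d(a, p) = -3 + 182 = 179)
((P + 1/(-642 - 3512))*(-7354 + 14613) + 20134) + d(102, 36) = ((1328/3 + 1/(-642 - 3512))*(-7354 + 14613) + 20134) + 179 = ((1328/3 + 1/(-4154))*7259 + 20134) + 179 = ((1328/3 - 1/4154)*7259 + 20134) + 179 = ((5516509/12462)*7259 + 20134) + 179 = (40044338831/12462 + 20134) + 179 = 40295248739/12462 + 179 = 40297479437/12462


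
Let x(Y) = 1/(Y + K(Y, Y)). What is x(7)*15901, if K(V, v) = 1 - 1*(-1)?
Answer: 15901/9 ≈ 1766.8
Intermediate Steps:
K(V, v) = 2 (K(V, v) = 1 + 1 = 2)
x(Y) = 1/(2 + Y) (x(Y) = 1/(Y + 2) = 1/(2 + Y))
x(7)*15901 = 15901/(2 + 7) = 15901/9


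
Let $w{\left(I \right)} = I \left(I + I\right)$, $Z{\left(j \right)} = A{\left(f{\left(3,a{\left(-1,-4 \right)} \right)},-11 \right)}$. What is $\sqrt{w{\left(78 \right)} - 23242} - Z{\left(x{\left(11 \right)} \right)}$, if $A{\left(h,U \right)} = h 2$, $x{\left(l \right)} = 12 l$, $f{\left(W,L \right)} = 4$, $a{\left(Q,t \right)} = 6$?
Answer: $-8 + 7 i \sqrt{226} \approx -8.0 + 105.23 i$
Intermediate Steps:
$A{\left(h,U \right)} = 2 h$
$Z{\left(j \right)} = 8$ ($Z{\left(j \right)} = 2 \cdot 4 = 8$)
$w{\left(I \right)} = 2 I^{2}$ ($w{\left(I \right)} = I 2 I = 2 I^{2}$)
$\sqrt{w{\left(78 \right)} - 23242} - Z{\left(x{\left(11 \right)} \right)} = \sqrt{2 \cdot 78^{2} - 23242} - 8 = \sqrt{2 \cdot 6084 - 23242} - 8 = \sqrt{12168 - 23242} - 8 = \sqrt{-11074} - 8 = 7 i \sqrt{226} - 8 = -8 + 7 i \sqrt{226}$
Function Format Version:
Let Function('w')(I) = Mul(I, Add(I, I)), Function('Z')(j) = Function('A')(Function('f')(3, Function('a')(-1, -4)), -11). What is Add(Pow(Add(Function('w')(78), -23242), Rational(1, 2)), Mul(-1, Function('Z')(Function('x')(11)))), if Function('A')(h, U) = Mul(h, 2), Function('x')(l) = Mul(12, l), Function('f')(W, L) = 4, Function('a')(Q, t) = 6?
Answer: Add(-8, Mul(7, I, Pow(226, Rational(1, 2)))) ≈ Add(-8.0000, Mul(105.23, I))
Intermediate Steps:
Function('A')(h, U) = Mul(2, h)
Function('Z')(j) = 8 (Function('Z')(j) = Mul(2, 4) = 8)
Function('w')(I) = Mul(2, Pow(I, 2)) (Function('w')(I) = Mul(I, Mul(2, I)) = Mul(2, Pow(I, 2)))
Add(Pow(Add(Function('w')(78), -23242), Rational(1, 2)), Mul(-1, Function('Z')(Function('x')(11)))) = Add(Pow(Add(Mul(2, Pow(78, 2)), -23242), Rational(1, 2)), Mul(-1, 8)) = Add(Pow(Add(Mul(2, 6084), -23242), Rational(1, 2)), -8) = Add(Pow(Add(12168, -23242), Rational(1, 2)), -8) = Add(Pow(-11074, Rational(1, 2)), -8) = Add(Mul(7, I, Pow(226, Rational(1, 2))), -8) = Add(-8, Mul(7, I, Pow(226, Rational(1, 2))))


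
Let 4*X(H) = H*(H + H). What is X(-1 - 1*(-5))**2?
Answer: 64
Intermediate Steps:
X(H) = H**2/2 (X(H) = (H*(H + H))/4 = (H*(2*H))/4 = (2*H**2)/4 = H**2/2)
X(-1 - 1*(-5))**2 = ((-1 - 1*(-5))**2/2)**2 = ((-1 + 5)**2/2)**2 = ((1/2)*4**2)**2 = ((1/2)*16)**2 = 8**2 = 64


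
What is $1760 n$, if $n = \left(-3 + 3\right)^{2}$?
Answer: $0$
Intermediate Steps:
$n = 0$ ($n = 0^{2} = 0$)
$1760 n = 1760 \cdot 0 = 0$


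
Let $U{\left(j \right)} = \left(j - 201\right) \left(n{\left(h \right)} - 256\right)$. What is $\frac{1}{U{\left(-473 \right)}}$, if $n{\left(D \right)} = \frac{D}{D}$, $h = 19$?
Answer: $\frac{1}{171870} \approx 5.8184 \cdot 10^{-6}$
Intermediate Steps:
$n{\left(D \right)} = 1$
$U{\left(j \right)} = 51255 - 255 j$ ($U{\left(j \right)} = \left(j - 201\right) \left(1 - 256\right) = \left(-201 + j\right) \left(-255\right) = 51255 - 255 j$)
$\frac{1}{U{\left(-473 \right)}} = \frac{1}{51255 - -120615} = \frac{1}{51255 + 120615} = \frac{1}{171870}$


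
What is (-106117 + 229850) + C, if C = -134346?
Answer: -10613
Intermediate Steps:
(-106117 + 229850) + C = (-106117 + 229850) - 134346 = 123733 - 134346 = -10613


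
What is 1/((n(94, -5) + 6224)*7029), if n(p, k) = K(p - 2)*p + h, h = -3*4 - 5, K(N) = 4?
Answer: 1/46271907 ≈ 2.1611e-8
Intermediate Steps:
h = -17 (h = -12 - 5 = -17)
n(p, k) = -17 + 4*p (n(p, k) = 4*p - 17 = -17 + 4*p)
1/((n(94, -5) + 6224)*7029) = 1/(((-17 + 4*94) + 6224)*7029) = (1/7029)/((-17 + 376) + 6224) = (1/7029)/(359 + 6224) = (1/7029)/6583 = (1/6583)*(1/7029) = 1/46271907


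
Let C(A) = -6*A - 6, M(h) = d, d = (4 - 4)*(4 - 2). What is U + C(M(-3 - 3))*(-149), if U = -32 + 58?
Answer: 920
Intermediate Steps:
d = 0 (d = 0*2 = 0)
M(h) = 0
U = 26
C(A) = -6 - 6*A
U + C(M(-3 - 3))*(-149) = 26 + (-6 - 6*0)*(-149) = 26 + (-6 + 0)*(-149) = 26 - 6*(-149) = 26 + 894 = 920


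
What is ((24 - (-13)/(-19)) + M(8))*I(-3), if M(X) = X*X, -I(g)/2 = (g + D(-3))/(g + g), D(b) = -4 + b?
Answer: -5530/19 ≈ -291.05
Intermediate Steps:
I(g) = -(-7 + g)/g (I(g) = -2*(g + (-4 - 3))/(g + g) = -2*(g - 7)/(2*g) = -2*(-7 + g)*1/(2*g) = -(-7 + g)/g)
M(X) = X**2
((24 - (-13)/(-19)) + M(8))*I(-3) = ((24 - (-13)/(-19)) + 8**2)*((7 - 1*(-3))/(-3)) = ((24 - (-13)*(-1)/19) + 64)*(-(7 + 3)/3) = ((24 - 1*13/19) + 64)*(-1/3*10) = ((24 - 13/19) + 64)*(-10/3) = (443/19 + 64)*(-10/3) = (1659/19)*(-10/3) = -5530/19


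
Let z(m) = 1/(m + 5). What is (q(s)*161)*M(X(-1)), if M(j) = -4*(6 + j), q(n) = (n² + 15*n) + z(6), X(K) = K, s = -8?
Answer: 1980300/11 ≈ 1.8003e+5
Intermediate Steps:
z(m) = 1/(5 + m)
q(n) = 1/11 + n² + 15*n (q(n) = (n² + 15*n) + 1/(5 + 6) = (n² + 15*n) + 1/11 = 1/11 + n² + 15*n)
M(j) = -24 - 4*j
(q(s)*161)*M(X(-1)) = ((1/11 + (-8)² + 15*(-8))*161)*(-24 - 4*(-1)) = ((1/11 + 64 - 120)*161)*(-24 + 4) = -615/11*161*(-20) = -99015/11*(-20) = 1980300/11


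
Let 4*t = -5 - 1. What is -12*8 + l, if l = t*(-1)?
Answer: -189/2 ≈ -94.500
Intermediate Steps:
t = -3/2 (t = (-5 - 1)/4 = (1/4)*(-6) = -3/2 ≈ -1.5000)
l = 3/2 (l = -3/2*(-1) = 3/2 ≈ 1.5000)
-12*8 + l = -12*8 + 3/2 = -96 + 3/2 = -189/2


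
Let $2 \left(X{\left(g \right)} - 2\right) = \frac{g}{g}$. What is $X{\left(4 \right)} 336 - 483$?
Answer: $357$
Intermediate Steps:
$X{\left(g \right)} = \frac{5}{2}$ ($X{\left(g \right)} = 2 + \frac{g \frac{1}{g}}{2} = 2 + \frac{1}{2} \cdot 1 = 2 + \frac{1}{2} = \frac{5}{2}$)
$X{\left(4 \right)} 336 - 483 = \frac{5}{2} \cdot 336 - 483 = 840 - 483 = 357$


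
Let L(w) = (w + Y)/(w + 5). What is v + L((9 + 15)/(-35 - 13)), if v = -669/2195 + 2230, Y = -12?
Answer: 43992754/19755 ≈ 2226.9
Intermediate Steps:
L(w) = (-12 + w)/(5 + w) (L(w) = (w - 12)/(w + 5) = (-12 + w)/(5 + w))
v = 4894181/2195 (v = -669*1/2195 + 2230 = -669/2195 + 2230 = 4894181/2195 ≈ 2229.7)
v + L((9 + 15)/(-35 - 13)) = 4894181/2195 + (-12 + (9 + 15)/(-35 - 13))/(5 + (9 + 15)/(-35 - 13)) = 4894181/2195 + (-12 + 24/(-48))/(5 + 24/(-48)) = 4894181/2195 + (-12 + 24*(-1/48))/(5 + 24*(-1/48)) = 4894181/2195 + (-12 - ½)/(5 - ½) = 4894181/2195 - 25/2/(9/2) = 4894181/2195 + (2/9)*(-25/2) = 4894181/2195 - 25/9 = 43992754/19755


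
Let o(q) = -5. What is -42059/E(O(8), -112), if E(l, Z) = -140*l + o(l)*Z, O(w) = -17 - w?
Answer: -42059/4060 ≈ -10.359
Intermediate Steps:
E(l, Z) = -140*l - 5*Z
-42059/E(O(8), -112) = -42059/(-140*(-17 - 1*8) - 5*(-112)) = -42059/(-140*(-17 - 8) + 560) = -42059/(-140*(-25) + 560) = -42059/(3500 + 560) = -42059/4060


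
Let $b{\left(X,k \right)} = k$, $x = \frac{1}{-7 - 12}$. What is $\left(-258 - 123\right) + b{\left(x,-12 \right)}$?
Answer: $-393$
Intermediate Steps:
$x = - \frac{1}{19}$ ($x = \frac{1}{-19} = - \frac{1}{19} \approx -0.052632$)
$\left(-258 - 123\right) + b{\left(x,-12 \right)} = \left(-258 - 123\right) - 12 = -381 - 12 = -393$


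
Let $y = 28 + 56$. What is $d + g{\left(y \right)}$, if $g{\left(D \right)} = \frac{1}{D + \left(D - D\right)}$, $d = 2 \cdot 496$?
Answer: $\frac{83329}{84} \approx 992.01$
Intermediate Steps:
$y = 84$
$d = 992$
$g{\left(D \right)} = \frac{1}{D}$ ($g{\left(D \right)} = \frac{1}{D + 0} = \frac{1}{D}$)
$d + g{\left(y \right)} = 992 + \frac{1}{84} = \frac{83329}{84}$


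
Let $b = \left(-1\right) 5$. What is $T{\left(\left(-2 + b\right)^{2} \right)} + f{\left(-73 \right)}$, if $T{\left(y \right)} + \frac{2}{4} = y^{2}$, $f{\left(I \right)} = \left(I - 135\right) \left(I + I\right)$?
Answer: $\frac{65537}{2} \approx 32769.0$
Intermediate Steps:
$b = -5$
$f{\left(I \right)} = 2 I \left(-135 + I\right)$ ($f{\left(I \right)} = \left(-135 + I\right) 2 I = 2 I \left(-135 + I\right)$)
$T{\left(y \right)} = - \frac{1}{2} + y^{2}$
$T{\left(\left(-2 + b\right)^{2} \right)} + f{\left(-73 \right)} = \left(- \frac{1}{2} + \left(\left(-2 - 5\right)^{2}\right)^{2}\right) + 2 \left(-73\right) \left(-135 - 73\right) = \left(- \frac{1}{2} + \left(\left(-7\right)^{2}\right)^{2}\right) + 2 \left(-73\right) \left(-208\right) = \left(- \frac{1}{2} + 49^{2}\right) + 30368 = \left(- \frac{1}{2} + 2401\right) + 30368 = \frac{4801}{2} + 30368 = \frac{65537}{2}$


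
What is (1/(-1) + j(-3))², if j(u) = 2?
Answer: 1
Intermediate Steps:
(1/(-1) + j(-3))² = (1/(-1) + 2)² = (-1 + 2)² = 1² = 1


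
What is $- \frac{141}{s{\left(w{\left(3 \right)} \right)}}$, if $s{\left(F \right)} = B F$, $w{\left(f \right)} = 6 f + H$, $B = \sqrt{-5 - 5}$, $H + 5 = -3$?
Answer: $\frac{141 i \sqrt{10}}{100} \approx 4.4588 i$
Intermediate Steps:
$H = -8$ ($H = -5 - 3 = -8$)
$B = i \sqrt{10}$ ($B = \sqrt{-10} = i \sqrt{10} \approx 3.1623 i$)
$w{\left(f \right)} = -8 + 6 f$ ($w{\left(f \right)} = 6 f - 8 = -8 + 6 f$)
$s{\left(F \right)} = i F \sqrt{10}$ ($s{\left(F \right)} = i \sqrt{10} F = i F \sqrt{10}$)
$- \frac{141}{s{\left(w{\left(3 \right)} \right)}} = - \frac{141}{i \left(-8 + 6 \cdot 3\right) \sqrt{10}} = - \frac{141}{i \left(-8 + 18\right) \sqrt{10}} = - \frac{141}{i 10 \sqrt{10}} = - \frac{141}{10 i \sqrt{10}} = - 141 \left(- \frac{i \sqrt{10}}{100}\right) = \frac{141 i \sqrt{10}}{100}$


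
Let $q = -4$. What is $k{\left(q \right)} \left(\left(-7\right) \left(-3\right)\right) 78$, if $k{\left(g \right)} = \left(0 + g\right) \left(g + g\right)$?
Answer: $52416$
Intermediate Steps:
$k{\left(g \right)} = 2 g^{2}$ ($k{\left(g \right)} = g 2 g = 2 g^{2}$)
$k{\left(q \right)} \left(\left(-7\right) \left(-3\right)\right) 78 = 2 \left(-4\right)^{2} \left(\left(-7\right) \left(-3\right)\right) 78 = 2 \cdot 16 \cdot 21 \cdot 78 = 32 \cdot 21 \cdot 78 = 672 \cdot 78 = 52416$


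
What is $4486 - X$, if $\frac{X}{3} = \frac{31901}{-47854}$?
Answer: $\frac{214768747}{47854} \approx 4488.0$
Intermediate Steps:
$X = - \frac{95703}{47854}$ ($X = 3 \frac{31901}{-47854} = 3 \cdot 31901 \left(- \frac{1}{47854}\right) = 3 \left(- \frac{31901}{47854}\right) = - \frac{95703}{47854} \approx -1.9999$)
$4486 - X = 4486 - - \frac{95703}{47854} = 4486 + \frac{95703}{47854} = \frac{214768747}{47854}$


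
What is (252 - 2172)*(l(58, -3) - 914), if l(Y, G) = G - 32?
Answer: 1822080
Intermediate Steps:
l(Y, G) = -32 + G
(252 - 2172)*(l(58, -3) - 914) = (252 - 2172)*((-32 - 3) - 914) = -1920*(-35 - 914) = -1920*(-949) = 1822080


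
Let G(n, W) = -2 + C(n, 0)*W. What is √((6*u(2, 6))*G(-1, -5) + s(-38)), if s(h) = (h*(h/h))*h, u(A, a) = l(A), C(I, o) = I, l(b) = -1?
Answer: √1426 ≈ 37.762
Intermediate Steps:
u(A, a) = -1
G(n, W) = -2 + W*n (G(n, W) = -2 + n*W = -2 + W*n)
s(h) = h² (s(h) = (h*1)*h = h*h = h²)
√((6*u(2, 6))*G(-1, -5) + s(-38)) = √((6*(-1))*(-2 - 5*(-1)) + (-38)²) = √(-6*(-2 + 5) + 1444) = √(-6*3 + 1444) = √(-18 + 1444) = √1426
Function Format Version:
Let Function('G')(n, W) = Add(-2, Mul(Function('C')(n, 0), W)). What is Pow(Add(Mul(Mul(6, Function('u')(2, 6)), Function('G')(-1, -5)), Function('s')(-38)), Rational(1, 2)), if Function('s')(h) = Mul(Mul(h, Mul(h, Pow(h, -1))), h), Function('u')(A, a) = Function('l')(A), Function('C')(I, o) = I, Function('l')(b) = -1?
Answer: Pow(1426, Rational(1, 2)) ≈ 37.762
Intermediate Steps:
Function('u')(A, a) = -1
Function('G')(n, W) = Add(-2, Mul(W, n)) (Function('G')(n, W) = Add(-2, Mul(n, W)) = Add(-2, Mul(W, n)))
Function('s')(h) = Pow(h, 2) (Function('s')(h) = Mul(Mul(h, 1), h) = Mul(h, h) = Pow(h, 2))
Pow(Add(Mul(Mul(6, Function('u')(2, 6)), Function('G')(-1, -5)), Function('s')(-38)), Rational(1, 2)) = Pow(Add(Mul(Mul(6, -1), Add(-2, Mul(-5, -1))), Pow(-38, 2)), Rational(1, 2)) = Pow(Add(Mul(-6, Add(-2, 5)), 1444), Rational(1, 2)) = Pow(Add(Mul(-6, 3), 1444), Rational(1, 2)) = Pow(Add(-18, 1444), Rational(1, 2)) = Pow(1426, Rational(1, 2))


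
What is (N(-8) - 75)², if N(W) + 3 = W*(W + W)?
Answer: 2500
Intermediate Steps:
N(W) = -3 + 2*W² (N(W) = -3 + W*(W + W) = -3 + W*(2*W) = -3 + 2*W²)
(N(-8) - 75)² = ((-3 + 2*(-8)²) - 75)² = ((-3 + 2*64) - 75)² = ((-3 + 128) - 75)² = (125 - 75)² = 50² = 2500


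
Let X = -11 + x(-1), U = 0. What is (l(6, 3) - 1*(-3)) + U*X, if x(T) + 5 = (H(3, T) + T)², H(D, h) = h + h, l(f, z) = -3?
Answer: 0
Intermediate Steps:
H(D, h) = 2*h
x(T) = -5 + 9*T² (x(T) = -5 + (2*T + T)² = -5 + (3*T)² = -5 + 9*T²)
X = -7 (X = -11 + (-5 + 9*(-1)²) = -11 + (-5 + 9*1) = -11 + (-5 + 9) = -11 + 4 = -7)
(l(6, 3) - 1*(-3)) + U*X = (-3 - 1*(-3)) + 0*(-7) = (-3 + 3) + 0 = 0 + 0 = 0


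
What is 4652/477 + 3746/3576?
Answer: 3070399/284292 ≈ 10.800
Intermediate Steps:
4652/477 + 3746/3576 = 4652*(1/477) + 3746*(1/3576) = 4652/477 + 1873/1788 = 3070399/284292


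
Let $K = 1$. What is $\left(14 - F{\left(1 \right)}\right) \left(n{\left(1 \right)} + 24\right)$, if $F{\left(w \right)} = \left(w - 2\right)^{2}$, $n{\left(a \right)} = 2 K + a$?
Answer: $351$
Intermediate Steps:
$n{\left(a \right)} = 2 + a$ ($n{\left(a \right)} = 2 \cdot 1 + a = 2 + a$)
$F{\left(w \right)} = \left(-2 + w\right)^{2}$
$\left(14 - F{\left(1 \right)}\right) \left(n{\left(1 \right)} + 24\right) = \left(14 - \left(-2 + 1\right)^{2}\right) \left(\left(2 + 1\right) + 24\right) = \left(14 - \left(-1\right)^{2}\right) \left(3 + 24\right) = \left(14 - 1\right) 27 = 13 \cdot 27 = 351$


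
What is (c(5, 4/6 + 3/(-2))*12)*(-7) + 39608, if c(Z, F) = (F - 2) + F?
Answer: 39916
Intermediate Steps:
c(Z, F) = -2 + 2*F (c(Z, F) = (-2 + F) + F = -2 + 2*F)
(c(5, 4/6 + 3/(-2))*12)*(-7) + 39608 = ((-2 + 2*(4/6 + 3/(-2)))*12)*(-7) + 39608 = ((-2 + 2*(4*(1/6) + 3*(-1/2)))*12)*(-7) + 39608 = ((-2 + 2*(2/3 - 3/2))*12)*(-7) + 39608 = ((-2 + 2*(-5/6))*12)*(-7) + 39608 = ((-2 - 5/3)*12)*(-7) + 39608 = -11/3*12*(-7) + 39608 = -44*(-7) + 39608 = 308 + 39608 = 39916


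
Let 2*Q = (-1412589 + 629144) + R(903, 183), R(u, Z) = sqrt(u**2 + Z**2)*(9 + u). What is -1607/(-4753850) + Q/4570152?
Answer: -1854845772361/21725817085200 + 57*sqrt(94322)/190423 ≈ 0.0065558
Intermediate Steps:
R(u, Z) = sqrt(Z**2 + u**2)*(9 + u)
Q = -783445/2 + 1368*sqrt(94322) (Q = ((-1412589 + 629144) + sqrt(183**2 + 903**2)*(9 + 903))/2 = (-783445 + sqrt(33489 + 815409)*912)/2 = (-783445 + sqrt(848898)*912)/2 = (-783445 + (3*sqrt(94322))*912)/2 = (-783445 + 2736*sqrt(94322))/2 = -783445/2 + 1368*sqrt(94322) ≈ 28416.)
-1607/(-4753850) + Q/4570152 = -1607/(-4753850) + (-783445/2 + 1368*sqrt(94322))/4570152 = -1607*(-1/4753850) + (-783445/2 + 1368*sqrt(94322))*(1/4570152) = 1607/4753850 + (-783445/9140304 + 57*sqrt(94322)/190423) = -1854845772361/21725817085200 + 57*sqrt(94322)/190423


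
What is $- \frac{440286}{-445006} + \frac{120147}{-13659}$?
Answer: $- \frac{272714192}{34932971} \approx -7.8068$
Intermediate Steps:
$- \frac{440286}{-445006} + \frac{120147}{-13659} = \left(-440286\right) \left(- \frac{1}{445006}\right) + 120147 \left(- \frac{1}{13659}\right) = \frac{220143}{222503} - \frac{1381}{157} = - \frac{272714192}{34932971}$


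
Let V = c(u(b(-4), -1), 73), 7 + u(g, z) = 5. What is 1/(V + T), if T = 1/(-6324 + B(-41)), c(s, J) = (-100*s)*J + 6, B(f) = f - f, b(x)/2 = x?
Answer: 6324/92368343 ≈ 6.8465e-5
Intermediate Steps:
b(x) = 2*x
B(f) = 0
u(g, z) = -2 (u(g, z) = -7 + 5 = -2)
c(s, J) = 6 - 100*J*s (c(s, J) = -100*J*s + 6 = 6 - 100*J*s)
V = 14606 (V = 6 - 100*73*(-2) = 6 + 14600 = 14606)
T = -1/6324 (T = 1/(-6324 + 0) = 1/(-6324) = -1/6324 ≈ -0.00015813)
1/(V + T) = 1/(14606 - 1/6324) = 1/(92368343/6324) = 6324/92368343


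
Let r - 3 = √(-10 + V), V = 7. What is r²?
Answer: (3 + I*√3)² ≈ 6.0 + 10.392*I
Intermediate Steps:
r = 3 + I*√3 (r = 3 + √(-10 + 7) = 3 + √(-3) = 3 + I*√3 ≈ 3.0 + 1.732*I)
r² = (3 + I*√3)²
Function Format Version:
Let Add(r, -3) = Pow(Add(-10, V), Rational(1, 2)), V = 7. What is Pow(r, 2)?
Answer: Pow(Add(3, Mul(I, Pow(3, Rational(1, 2)))), 2) ≈ Add(6.0000, Mul(10.392, I))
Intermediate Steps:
r = Add(3, Mul(I, Pow(3, Rational(1, 2)))) (r = Add(3, Pow(Add(-10, 7), Rational(1, 2))) = Add(3, Pow(-3, Rational(1, 2))) = Add(3, Mul(I, Pow(3, Rational(1, 2)))) ≈ Add(3.0000, Mul(1.7320, I)))
Pow(r, 2) = Pow(Add(3, Mul(I, Pow(3, Rational(1, 2)))), 2)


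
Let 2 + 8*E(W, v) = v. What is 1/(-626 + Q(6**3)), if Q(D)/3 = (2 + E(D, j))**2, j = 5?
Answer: -64/38981 ≈ -0.0016418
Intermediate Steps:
E(W, v) = -1/4 + v/8
Q(D) = 1083/64 (Q(D) = 3*(2 + (-1/4 + (1/8)*5))**2 = 3*(2 + (-1/4 + 5/8))**2 = 3*(2 + 3/8)**2 = 3*(19/8)**2 = 3*(361/64) = 1083/64)
1/(-626 + Q(6**3)) = 1/(-626 + 1083/64) = 1/(-38981/64) = -64/38981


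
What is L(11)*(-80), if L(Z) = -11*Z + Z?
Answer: 8800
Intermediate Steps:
L(Z) = -10*Z
L(11)*(-80) = -10*11*(-80) = -110*(-80) = 8800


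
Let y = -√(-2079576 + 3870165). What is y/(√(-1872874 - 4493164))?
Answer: I*√11398957616382/6366038 ≈ 0.53035*I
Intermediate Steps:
y = -√1790589 ≈ -1338.1
y/(√(-1872874 - 4493164)) = (-√1790589)/(√(-1872874 - 4493164)) = (-√1790589)/(√(-6366038)) = (-√1790589)/((I*√6366038)) = (-√1790589)*(-I*√6366038/6366038) = I*√11398957616382/6366038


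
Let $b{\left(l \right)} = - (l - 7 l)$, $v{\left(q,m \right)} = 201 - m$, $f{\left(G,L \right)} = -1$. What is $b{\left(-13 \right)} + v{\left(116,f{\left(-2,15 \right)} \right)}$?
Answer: $124$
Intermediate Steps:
$b{\left(l \right)} = 6 l$ ($b{\left(l \right)} = - \left(-6\right) l = 6 l$)
$b{\left(-13 \right)} + v{\left(116,f{\left(-2,15 \right)} \right)} = 6 \left(-13\right) + \left(201 - -1\right) = -78 + \left(201 + 1\right) = -78 + 202 = 124$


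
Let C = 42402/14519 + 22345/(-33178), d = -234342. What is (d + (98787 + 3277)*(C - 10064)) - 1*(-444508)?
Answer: -247294388932924598/240855691 ≈ -1.0267e+9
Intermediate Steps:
C = 1082386501/481711382 (C = 42402*(1/14519) + 22345*(-1/33178) = 42402/14519 - 22345/33178 = 1082386501/481711382 ≈ 2.2470)
(d + (98787 + 3277)*(C - 10064)) - 1*(-444508) = (-234342 + (98787 + 3277)*(1082386501/481711382 - 10064)) - 1*(-444508) = (-234342 + 102064*(-4846860961947/481711382)) + 444508 = (-234342 - 247345008610079304/240855691) + 444508 = -247401451214419626/240855691 + 444508 = -247294388932924598/240855691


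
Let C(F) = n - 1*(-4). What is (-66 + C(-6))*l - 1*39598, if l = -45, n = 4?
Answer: -36988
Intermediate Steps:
C(F) = 8 (C(F) = 4 - 1*(-4) = 4 + 4 = 8)
(-66 + C(-6))*l - 1*39598 = (-66 + 8)*(-45) - 1*39598 = -58*(-45) - 39598 = 2610 - 39598 = -36988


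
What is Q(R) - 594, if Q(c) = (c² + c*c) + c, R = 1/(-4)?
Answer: -4753/8 ≈ -594.13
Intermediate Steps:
R = -¼ ≈ -0.25000
Q(c) = c + 2*c² (Q(c) = (c² + c²) + c = 2*c² + c = c + 2*c²)
Q(R) - 594 = -(1 + 2*(-¼))/4 - 594 = -(1 - ½)/4 - 594 = -¼*½ - 594 = -⅛ - 594 = -4753/8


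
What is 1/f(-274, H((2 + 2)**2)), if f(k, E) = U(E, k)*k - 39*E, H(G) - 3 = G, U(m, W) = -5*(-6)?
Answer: -1/8961 ≈ -0.00011159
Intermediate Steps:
U(m, W) = 30
H(G) = 3 + G
f(k, E) = -39*E + 30*k (f(k, E) = 30*k - 39*E = -39*E + 30*k)
1/f(-274, H((2 + 2)**2)) = 1/(-39*(3 + (2 + 2)**2) + 30*(-274)) = 1/(-39*(3 + 4**2) - 8220) = 1/(-39*(3 + 16) - 8220) = 1/(-39*19 - 8220) = 1/(-741 - 8220) = 1/(-8961) = -1/8961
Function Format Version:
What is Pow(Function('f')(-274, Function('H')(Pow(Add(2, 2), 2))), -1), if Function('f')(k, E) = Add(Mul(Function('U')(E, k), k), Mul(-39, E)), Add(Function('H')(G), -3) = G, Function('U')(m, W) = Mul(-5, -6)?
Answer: Rational(-1, 8961) ≈ -0.00011159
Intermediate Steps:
Function('U')(m, W) = 30
Function('H')(G) = Add(3, G)
Function('f')(k, E) = Add(Mul(-39, E), Mul(30, k)) (Function('f')(k, E) = Add(Mul(30, k), Mul(-39, E)) = Add(Mul(-39, E), Mul(30, k)))
Pow(Function('f')(-274, Function('H')(Pow(Add(2, 2), 2))), -1) = Pow(Add(Mul(-39, Add(3, Pow(Add(2, 2), 2))), Mul(30, -274)), -1) = Pow(Add(Mul(-39, Add(3, Pow(4, 2))), -8220), -1) = Pow(Add(Mul(-39, Add(3, 16)), -8220), -1) = Pow(Add(Mul(-39, 19), -8220), -1) = Pow(Add(-741, -8220), -1) = Pow(-8961, -1) = Rational(-1, 8961)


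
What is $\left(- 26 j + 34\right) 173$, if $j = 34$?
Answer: $-147050$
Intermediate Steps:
$\left(- 26 j + 34\right) 173 = \left(\left(-26\right) 34 + 34\right) 173 = \left(-884 + 34\right) 173 = \left(-850\right) 173 = -147050$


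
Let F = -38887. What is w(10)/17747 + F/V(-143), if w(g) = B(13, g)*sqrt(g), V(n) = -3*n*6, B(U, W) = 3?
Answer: -38887/2574 + 3*sqrt(10)/17747 ≈ -15.107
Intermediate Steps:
V(n) = -18*n
w(g) = 3*sqrt(g)
w(10)/17747 + F/V(-143) = (3*sqrt(10))/17747 - 38887/((-18*(-143))) = (3*sqrt(10))*(1/17747) - 38887/2574 = 3*sqrt(10)/17747 - 38887*1/2574 = 3*sqrt(10)/17747 - 38887/2574 = -38887/2574 + 3*sqrt(10)/17747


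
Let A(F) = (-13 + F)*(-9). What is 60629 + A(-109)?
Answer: 61727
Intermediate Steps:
A(F) = 117 - 9*F
60629 + A(-109) = 60629 + (117 - 9*(-109)) = 60629 + (117 + 981) = 60629 + 1098 = 61727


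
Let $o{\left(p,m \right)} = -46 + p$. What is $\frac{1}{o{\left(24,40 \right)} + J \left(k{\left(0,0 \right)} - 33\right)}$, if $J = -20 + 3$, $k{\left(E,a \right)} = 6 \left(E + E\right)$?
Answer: $\frac{1}{539} \approx 0.0018553$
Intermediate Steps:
$k{\left(E,a \right)} = 12 E$ ($k{\left(E,a \right)} = 6 \cdot 2 E = 12 E$)
$J = -17$
$\frac{1}{o{\left(24,40 \right)} + J \left(k{\left(0,0 \right)} - 33\right)} = \frac{1}{\left(-46 + 24\right) - 17 \left(12 \cdot 0 - 33\right)} = \frac{1}{-22 - 17 \left(0 - 33\right)} = \frac{1}{-22 - -561} = \frac{1}{-22 + 561} = \frac{1}{539}$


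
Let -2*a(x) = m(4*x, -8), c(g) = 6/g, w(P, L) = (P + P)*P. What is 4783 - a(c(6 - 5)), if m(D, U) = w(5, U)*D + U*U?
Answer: 5415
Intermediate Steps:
w(P, L) = 2*P**2 (w(P, L) = (2*P)*P = 2*P**2)
m(D, U) = U**2 + 50*D (m(D, U) = (2*5**2)*D + U*U = (2*25)*D + U**2 = 50*D + U**2 = U**2 + 50*D)
a(x) = -32 - 100*x (a(x) = -((-8)**2 + 50*(4*x))/2 = -(64 + 200*x)/2 = -32 - 100*x)
4783 - a(c(6 - 5)) = 4783 - (-32 - 600/(6 - 5)) = 4783 - (-32 - 600/1) = 4783 - (-32 - 600) = 4783 - 1*(-632) = 4783 + 632 = 5415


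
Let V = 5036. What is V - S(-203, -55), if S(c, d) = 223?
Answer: 4813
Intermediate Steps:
V - S(-203, -55) = 5036 - 1*223 = 5036 - 223 = 4813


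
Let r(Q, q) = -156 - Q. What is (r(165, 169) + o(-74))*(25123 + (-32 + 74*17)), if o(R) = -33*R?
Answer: 55886229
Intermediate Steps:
(r(165, 169) + o(-74))*(25123 + (-32 + 74*17)) = ((-156 - 1*165) - 33*(-74))*(25123 + (-32 + 74*17)) = ((-156 - 165) + 2442)*(25123 + (-32 + 1258)) = (-321 + 2442)*(25123 + 1226) = 2121*26349 = 55886229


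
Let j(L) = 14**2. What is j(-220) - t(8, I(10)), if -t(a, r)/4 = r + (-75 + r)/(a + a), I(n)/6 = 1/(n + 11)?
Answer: 4997/28 ≈ 178.46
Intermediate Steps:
j(L) = 196
I(n) = 6/(11 + n) (I(n) = 6/(n + 11) = 6/(11 + n))
t(a, r) = -4*r - 2*(-75 + r)/a (t(a, r) = -4*(r + (-75 + r)/(a + a)) = -4*(r + (-75 + r)/((2*a))) = -4*(r + (-75 + r)*(1/(2*a))) = -4*(r + (-75 + r)/(2*a)) = -4*r - 2*(-75 + r)/a)
j(-220) - t(8, I(10)) = 196 - 2*(75 - 6/(11 + 10) - 2*8*6/(11 + 10))/8 = 196 - 2*(75 - 6/21 - 2*8*6/21)/8 = 196 - 2*(75 - 6/21 - 2*8*6*(1/21))/8 = 196 - 2*(75 - 1*2/7 - 2*8*2/7)/8 = 196 - 2*(75 - 2/7 - 32/7)/8 = 196 - 2*491/(8*7) = 196 - 1*491/28 = 196 - 491/28 = 4997/28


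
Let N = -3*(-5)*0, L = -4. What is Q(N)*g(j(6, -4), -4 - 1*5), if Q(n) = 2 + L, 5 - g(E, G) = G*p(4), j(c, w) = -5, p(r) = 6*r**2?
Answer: -1738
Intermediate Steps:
N = 0 (N = 15*0 = 0)
g(E, G) = 5 - 96*G (g(E, G) = 5 - G*6*4**2 = 5 - G*6*16 = 5 - G*96 = 5 - 96*G)
Q(n) = -2 (Q(n) = 2 - 4 = -2)
Q(N)*g(j(6, -4), -4 - 1*5) = -2*(5 - 96*(-4 - 1*5)) = -2*(5 - 96*(-4 - 5)) = -2*(5 - 96*(-9)) = -2*(5 + 864) = -2*869 = -1738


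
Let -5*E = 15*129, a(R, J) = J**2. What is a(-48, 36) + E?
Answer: 909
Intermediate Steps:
E = -387 (E = -3*129 = -1/5*1935 = -387)
a(-48, 36) + E = 36**2 - 387 = 1296 - 387 = 909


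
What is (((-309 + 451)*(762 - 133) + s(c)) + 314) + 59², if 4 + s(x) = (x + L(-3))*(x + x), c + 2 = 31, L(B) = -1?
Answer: 94733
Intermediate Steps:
c = 29 (c = -2 + 31 = 29)
s(x) = -4 + 2*x*(-1 + x) (s(x) = -4 + (x - 1)*(x + x) = -4 + (-1 + x)*(2*x) = -4 + 2*x*(-1 + x))
(((-309 + 451)*(762 - 133) + s(c)) + 314) + 59² = (((-309 + 451)*(762 - 133) + (-4 - 2*29 + 2*29²)) + 314) + 59² = ((142*629 + (-4 - 58 + 2*841)) + 314) + 3481 = ((89318 + (-4 - 58 + 1682)) + 314) + 3481 = ((89318 + 1620) + 314) + 3481 = (90938 + 314) + 3481 = 91252 + 3481 = 94733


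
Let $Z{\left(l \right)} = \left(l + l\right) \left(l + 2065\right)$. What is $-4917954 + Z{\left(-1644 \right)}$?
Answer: $-6302202$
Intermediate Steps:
$Z{\left(l \right)} = 2 l \left(2065 + l\right)$
$-4917954 + Z{\left(-1644 \right)} = -4917954 + 2 \left(-1644\right) \left(2065 - 1644\right) = -4917954 + 2 \left(-1644\right) 421 = -4917954 - 1384248 = -6302202$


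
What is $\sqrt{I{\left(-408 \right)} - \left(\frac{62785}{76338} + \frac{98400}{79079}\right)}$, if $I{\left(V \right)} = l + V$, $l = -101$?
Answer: $\frac{i \sqrt{2069374248768139887574}}{2012244234} \approx 22.607 i$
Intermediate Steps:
$I{\left(V \right)} = -101 + V$
$\sqrt{I{\left(-408 \right)} - \left(\frac{62785}{76338} + \frac{98400}{79079}\right)} = \sqrt{\left(-101 - 408\right) - \left(\frac{62785}{76338} + \frac{98400}{79079}\right)} = \sqrt{-509 - \frac{12476634215}{6036732702}} = \sqrt{- \frac{3085173579533}{6036732702}} = \frac{i \sqrt{2069374248768139887574}}{2012244234}$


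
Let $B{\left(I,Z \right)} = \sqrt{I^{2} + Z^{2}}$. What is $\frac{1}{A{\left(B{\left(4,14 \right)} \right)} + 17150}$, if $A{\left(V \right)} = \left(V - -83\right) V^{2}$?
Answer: $\frac{17373}{598878194} - \frac{106 \sqrt{53}}{299439097} \approx 2.6432 \cdot 10^{-5}$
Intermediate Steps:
$A{\left(V \right)} = V^{2} \left(83 + V\right)$ ($A{\left(V \right)} = \left(V + 83\right) V^{2} = \left(83 + V\right) V^{2} = V^{2} \left(83 + V\right)$)
$\frac{1}{A{\left(B{\left(4,14 \right)} \right)} + 17150} = \frac{1}{\left(\sqrt{4^{2} + 14^{2}}\right)^{2} \left(83 + \sqrt{4^{2} + 14^{2}}\right) + 17150} = \frac{1}{\left(\sqrt{16 + 196}\right)^{2} \left(83 + \sqrt{16 + 196}\right) + 17150} = \frac{1}{\left(\sqrt{212}\right)^{2} \left(83 + \sqrt{212}\right) + 17150} = \frac{1}{\left(2 \sqrt{53}\right)^{2} \left(83 + 2 \sqrt{53}\right) + 17150} = \frac{1}{212 \left(83 + 2 \sqrt{53}\right) + 17150} = \frac{1}{\left(17596 + 424 \sqrt{53}\right) + 17150} = \frac{1}{34746 + 424 \sqrt{53}}$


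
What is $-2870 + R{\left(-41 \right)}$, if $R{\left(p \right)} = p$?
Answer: $-2911$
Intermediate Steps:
$-2870 + R{\left(-41 \right)} = -2870 - 41 = -2911$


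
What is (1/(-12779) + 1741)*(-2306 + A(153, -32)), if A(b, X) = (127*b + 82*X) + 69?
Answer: 324156827660/12779 ≈ 2.5366e+7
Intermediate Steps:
A(b, X) = 69 + 82*X + 127*b (A(b, X) = (82*X + 127*b) + 69 = 69 + 82*X + 127*b)
(1/(-12779) + 1741)*(-2306 + A(153, -32)) = (1/(-12779) + 1741)*(-2306 + (69 + 82*(-32) + 127*153)) = (-1/12779 + 1741)*(-2306 + (69 - 2624 + 19431)) = 22248238*(-2306 + 16876)/12779 = (22248238/12779)*14570 = 324156827660/12779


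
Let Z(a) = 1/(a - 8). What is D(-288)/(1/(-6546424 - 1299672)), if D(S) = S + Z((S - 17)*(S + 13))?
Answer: 189512209724720/83867 ≈ 2.2597e+9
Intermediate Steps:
Z(a) = 1/(-8 + a)
D(S) = S + 1/(-8 + (-17 + S)*(13 + S)) (D(S) = S + 1/(-8 + (S - 17)*(S + 13)) = S + 1/(-8 + (-17 + S)*(13 + S)))
D(-288)/(1/(-6546424 - 1299672)) = (-288 - 1/(229 - 1*(-288)² + 4*(-288)))/(1/(-6546424 - 1299672)) = (-288 - 1/(229 - 1*82944 - 1152))/(1/(-7846096)) = (-288 - 1/(229 - 82944 - 1152))/(-1/7846096) = (-288 - 1/(-83867))*(-7846096) = (-288 - 1*(-1/83867))*(-7846096) = (-288 + 1/83867)*(-7846096) = -24153695/83867*(-7846096) = 189512209724720/83867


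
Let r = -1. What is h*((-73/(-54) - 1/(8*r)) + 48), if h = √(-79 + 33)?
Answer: 10687*I*√46/216 ≈ 335.57*I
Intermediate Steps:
h = I*√46 (h = √(-46) = I*√46 ≈ 6.7823*I)
h*((-73/(-54) - 1/(8*r)) + 48) = (I*√46)*((-73/(-54) - 1/(8*(-1))) + 48) = (I*√46)*((-73*(-1/54) - 1/(-8)) + 48) = (I*√46)*((73/54 - 1*(-⅛)) + 48) = (I*√46)*((73/54 + ⅛) + 48) = (I*√46)*(319/216 + 48) = (I*√46)*(10687/216) = 10687*I*√46/216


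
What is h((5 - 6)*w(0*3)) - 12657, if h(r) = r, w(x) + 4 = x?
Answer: -12653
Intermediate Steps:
w(x) = -4 + x
h((5 - 6)*w(0*3)) - 12657 = (5 - 6)*(-4 + 0*3) - 12657 = -(-4 + 0) - 12657 = -1*(-4) - 12657 = 4 - 12657 = -12653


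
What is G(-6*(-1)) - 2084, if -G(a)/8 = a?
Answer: -2132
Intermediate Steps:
G(a) = -8*a
G(-6*(-1)) - 2084 = -(-48)*(-1) - 2084 = -8*6 - 2084 = -48 - 2084 = -2132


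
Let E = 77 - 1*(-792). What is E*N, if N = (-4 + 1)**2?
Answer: 7821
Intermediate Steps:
N = 9 (N = (-3)**2 = 9)
E = 869 (E = 77 + 792 = 869)
E*N = 869*9 = 7821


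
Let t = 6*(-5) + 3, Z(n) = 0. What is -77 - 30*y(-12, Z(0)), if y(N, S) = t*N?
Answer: -9797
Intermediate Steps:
t = -27 (t = -30 + 3 = -27)
y(N, S) = -27*N
-77 - 30*y(-12, Z(0)) = -77 - (-810)*(-12) = -77 - 30*324 = -77 - 9720 = -9797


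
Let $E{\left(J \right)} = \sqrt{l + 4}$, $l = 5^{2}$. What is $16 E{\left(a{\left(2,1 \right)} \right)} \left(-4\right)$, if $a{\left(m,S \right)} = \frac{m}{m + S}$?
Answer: $- 64 \sqrt{29} \approx -344.65$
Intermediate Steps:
$a{\left(m,S \right)} = \frac{m}{S + m}$
$l = 25$
$E{\left(J \right)} = \sqrt{29}$ ($E{\left(J \right)} = \sqrt{25 + 4} = \sqrt{29}$)
$16 E{\left(a{\left(2,1 \right)} \right)} \left(-4\right) = 16 \sqrt{29} \left(-4\right) = - 64 \sqrt{29}$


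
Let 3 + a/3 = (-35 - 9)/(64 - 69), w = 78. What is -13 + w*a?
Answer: 6721/5 ≈ 1344.2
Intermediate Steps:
a = 87/5 (a = -9 + 3*((-35 - 9)/(64 - 69)) = -9 + 3*(-44/(-5)) = -9 + 3*(-44*(-1/5)) = -9 + 3*(44/5) = -9 + 132/5 = 87/5 ≈ 17.400)
-13 + w*a = -13 + 78*(87/5) = -13 + 6786/5 = 6721/5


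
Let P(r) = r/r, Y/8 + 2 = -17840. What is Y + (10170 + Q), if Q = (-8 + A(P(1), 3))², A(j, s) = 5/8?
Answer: -8480743/64 ≈ -1.3251e+5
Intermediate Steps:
Y = -142736 (Y = -16 + 8*(-17840) = -16 - 142720 = -142736)
P(r) = 1
A(j, s) = 5/8 (A(j, s) = 5*(⅛) = 5/8)
Q = 3481/64 (Q = (-8 + 5/8)² = (-59/8)² = 3481/64 ≈ 54.391)
Y + (10170 + Q) = -142736 + (10170 + 3481/64) = -142736 + 654361/64 = -8480743/64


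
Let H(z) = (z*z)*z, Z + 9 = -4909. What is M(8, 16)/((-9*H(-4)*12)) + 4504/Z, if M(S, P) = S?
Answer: -1943269/2124576 ≈ -0.91466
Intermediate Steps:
Z = -4918 (Z = -9 - 4909 = -4918)
H(z) = z³ (H(z) = z²*z = z³)
M(8, 16)/((-9*H(-4)*12)) + 4504/Z = 8/((-9*(-4)³*12)) + 4504/(-4918) = 8/((-9*(-64)*12)) + 4504*(-1/4918) = 8/((576*12)) - 2252/2459 = 8/6912 - 2252/2459 = 8*(1/6912) - 2252/2459 = 1/864 - 2252/2459 = -1943269/2124576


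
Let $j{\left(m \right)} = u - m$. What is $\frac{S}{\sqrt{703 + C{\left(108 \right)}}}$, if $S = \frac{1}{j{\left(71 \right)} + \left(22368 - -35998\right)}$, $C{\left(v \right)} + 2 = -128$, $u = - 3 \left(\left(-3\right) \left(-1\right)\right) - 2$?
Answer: $\frac{\sqrt{573}}{33396732} \approx 7.1676 \cdot 10^{-7}$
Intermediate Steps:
$u = -11$ ($u = \left(-3\right) 3 - 2 = -9 - 2 = -11$)
$C{\left(v \right)} = -130$ ($C{\left(v \right)} = -2 - 128 = -130$)
$j{\left(m \right)} = -11 - m$
$S = \frac{1}{58284}$ ($S = \frac{1}{\left(-11 - 71\right) + \left(22368 - -35998\right)} = \frac{1}{\left(-11 - 71\right) + \left(22368 + 35998\right)} = \frac{1}{-82 + 58366} = \frac{1}{58284} \approx 1.7157 \cdot 10^{-5}$)
$\frac{S}{\sqrt{703 + C{\left(108 \right)}}} = \frac{1}{58284 \sqrt{703 - 130}} = \frac{1}{58284 \sqrt{573}} = \frac{\frac{1}{573} \sqrt{573}}{58284} = \frac{\sqrt{573}}{33396732}$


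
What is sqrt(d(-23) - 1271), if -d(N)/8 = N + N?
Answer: I*sqrt(903) ≈ 30.05*I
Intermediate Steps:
d(N) = -16*N (d(N) = -8*(N + N) = -16*N)
sqrt(d(-23) - 1271) = sqrt(-16*(-23) - 1271) = sqrt(368 - 1271) = sqrt(-903) = I*sqrt(903)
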